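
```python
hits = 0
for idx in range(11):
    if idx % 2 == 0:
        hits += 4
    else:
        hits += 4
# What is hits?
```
Trace:
  hits=0
  hits=4, idx=0
  hits=8, idx=1
  hits=12, idx=2
  hits=16, idx=3
  hits=20, idx=4
  hits=24, idx=5
  hits=28, idx=6
  hits=32, idx=7
  hits=36, idx=8
  hits=40, idx=9
  hits=44, idx=10

Final answer: 44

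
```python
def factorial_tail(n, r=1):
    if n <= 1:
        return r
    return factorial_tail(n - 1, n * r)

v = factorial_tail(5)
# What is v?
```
Call trace:
factorial_tail(n=5, r=1)
  factorial_tail(n=4, r=5)
    factorial_tail(n=3, r=20)
      factorial_tail(n=2, r=60)
        factorial_tail(n=1, r=120)
        -> return 120
      -> return 120
    -> return 120
  -> return 120
-> return 120

Final answer: 120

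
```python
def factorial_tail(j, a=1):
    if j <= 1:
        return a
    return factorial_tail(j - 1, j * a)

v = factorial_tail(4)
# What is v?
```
Call trace:
factorial_tail(j=4, a=1)
  factorial_tail(j=3, a=4)
    factorial_tail(j=2, a=12)
      factorial_tail(j=1, a=24)
      -> return 24
    -> return 24
  -> return 24
-> return 24

Final answer: 24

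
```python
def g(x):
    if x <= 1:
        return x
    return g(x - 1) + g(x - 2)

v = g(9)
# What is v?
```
Call trace (a repeated sub-call is expanded the first time; later identical calls just restate its return value):
g(x=9)
  g(x=8)
    g(x=7)
      g(x=6)
        g(x=5)
          g(x=4)
            g(x=3)
              g(x=2)
                g(x=1)
                -> return 1
                g(x=0)
                -> return 0
              -> return 1
              g(x=1)
              -> return 1
            -> return 2
            g(x=2) -> return 1  (same call as traced above)
          -> return 3
          g(x=3) -> return 2  (same call as traced above)
        -> return 5
        g(x=4) -> return 3  (same call as traced above)
      -> return 8
      g(x=5) -> return 5  (same call as traced above)
    -> return 13
    g(x=6) -> return 8  (same call as traced above)
  -> return 21
  g(x=7) -> return 13  (same call as traced above)
-> return 34

Final answer: 34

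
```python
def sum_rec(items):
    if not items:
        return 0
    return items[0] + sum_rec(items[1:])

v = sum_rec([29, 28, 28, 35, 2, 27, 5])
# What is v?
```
Call trace:
sum_rec(items=[29, 28, 28, 35, 2, 27, 5])
  sum_rec(items=[28, 28, 35, 2, 27, 5])
    sum_rec(items=[28, 35, 2, 27, 5])
      sum_rec(items=[35, 2, 27, 5])
        sum_rec(items=[2, 27, 5])
          sum_rec(items=[27, 5])
            sum_rec(items=[5])
              sum_rec(items=[])
              -> return 0
            -> return 5
          -> return 32
        -> return 34
      -> return 69
    -> return 97
  -> return 125
-> return 154

Final answer: 154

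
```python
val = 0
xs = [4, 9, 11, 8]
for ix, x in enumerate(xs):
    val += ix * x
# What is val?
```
Trace:
  val=0
  val=0, ix=0, x=4
  val=9, ix=1, x=9
  val=31, ix=2, x=11
  val=55, ix=3, x=8

Final answer: 55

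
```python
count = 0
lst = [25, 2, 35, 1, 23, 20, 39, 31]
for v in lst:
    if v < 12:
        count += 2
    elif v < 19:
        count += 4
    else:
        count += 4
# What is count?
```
Trace:
  count=0
  count=4, v=25
  count=6, v=2
  count=10, v=35
  count=12, v=1
  count=16, v=23
  count=20, v=20
  count=24, v=39
  count=28, v=31

Final answer: 28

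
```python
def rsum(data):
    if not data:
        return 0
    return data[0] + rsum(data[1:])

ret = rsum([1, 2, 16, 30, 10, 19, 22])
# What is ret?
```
Call trace:
rsum(data=[1, 2, 16, 30, 10, 19, 22])
  rsum(data=[2, 16, 30, 10, 19, 22])
    rsum(data=[16, 30, 10, 19, 22])
      rsum(data=[30, 10, 19, 22])
        rsum(data=[10, 19, 22])
          rsum(data=[19, 22])
            rsum(data=[22])
              rsum(data=[])
              -> return 0
            -> return 22
          -> return 41
        -> return 51
      -> return 81
    -> return 97
  -> return 99
-> return 100

Final answer: 100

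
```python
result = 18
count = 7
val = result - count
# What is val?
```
Trace:
  result=18
  result=18, count=7
  result=18, count=7, val=11

Final answer: 11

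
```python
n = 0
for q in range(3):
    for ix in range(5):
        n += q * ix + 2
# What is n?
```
Trace:
  n=0
  n=2, q=0, ix=0
  n=4, q=0, ix=1
  n=6, q=0, ix=2
  n=8, q=0, ix=3
  n=10, q=0, ix=4
  n=12, q=1, ix=0
  n=15, q=1, ix=1
  n=19, q=1, ix=2
  n=24, q=1, ix=3
  n=30, q=1, ix=4
  n=32, q=2, ix=0
  n=36, q=2, ix=1
  n=42, q=2, ix=2
  n=50, q=2, ix=3
  n=60, q=2, ix=4

Final answer: 60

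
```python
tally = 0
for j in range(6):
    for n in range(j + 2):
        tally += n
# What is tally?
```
Trace:
  tally=0
  tally=0, j=0, n=0
  tally=1, j=0, n=1
  tally=1, j=1, n=0
  tally=2, j=1, n=1
  tally=4, j=1, n=2
  tally=4, j=2, n=0
  tally=5, j=2, n=1
  tally=7, j=2, n=2
  tally=10, j=2, n=3
  tally=10, j=3, n=0
  tally=11, j=3, n=1
  tally=13, j=3, n=2
  tally=16, j=3, n=3
  tally=20, j=3, n=4
  tally=20, j=4, n=0
  tally=21, j=4, n=1
  tally=23, j=4, n=2
  tally=26, j=4, n=3
  tally=30, j=4, n=4
  tally=35, j=4, n=5
  tally=35, j=5, n=0
  tally=36, j=5, n=1
  tally=38, j=5, n=2
  tally=41, j=5, n=3
  tally=45, j=5, n=4
  tally=50, j=5, n=5
  tally=56, j=5, n=6

Final answer: 56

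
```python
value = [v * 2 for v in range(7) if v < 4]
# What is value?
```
Trace:
  v=0
  v=1
  v=2
  v=3
  v=4
  v=5
  v=6
  value=[0, 2, 4, 6]

Final answer: [0, 2, 4, 6]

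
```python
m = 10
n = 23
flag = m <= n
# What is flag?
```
Trace:
  m=10
  m=10, n=23
  m=10, n=23, flag=True

Final answer: True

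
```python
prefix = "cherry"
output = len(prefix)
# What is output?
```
Trace:
  prefix='cherry'
  prefix='cherry', output=6

Final answer: 6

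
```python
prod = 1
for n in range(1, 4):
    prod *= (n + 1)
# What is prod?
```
Trace:
  prod=1
  prod=2, n=1
  prod=6, n=2
  prod=24, n=3

Final answer: 24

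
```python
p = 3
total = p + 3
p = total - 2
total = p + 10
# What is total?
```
Trace:
  p=3
  p=3, total=6
  p=4, total=6
  p=4, total=14

Final answer: 14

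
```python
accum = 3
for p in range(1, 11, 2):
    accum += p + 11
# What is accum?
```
Trace:
  accum=3
  accum=15, p=1
  accum=29, p=3
  accum=45, p=5
  accum=63, p=7
  accum=83, p=9

Final answer: 83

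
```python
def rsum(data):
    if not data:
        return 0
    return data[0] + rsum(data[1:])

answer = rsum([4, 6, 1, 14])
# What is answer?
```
Call trace:
rsum(data=[4, 6, 1, 14])
  rsum(data=[6, 1, 14])
    rsum(data=[1, 14])
      rsum(data=[14])
        rsum(data=[])
        -> return 0
      -> return 14
    -> return 15
  -> return 21
-> return 25

Final answer: 25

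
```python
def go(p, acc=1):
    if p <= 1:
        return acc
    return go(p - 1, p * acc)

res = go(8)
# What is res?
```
Call trace:
go(p=8, acc=1)
  go(p=7, acc=8)
    go(p=6, acc=56)
      go(p=5, acc=336)
        go(p=4, acc=1680)
          go(p=3, acc=6720)
            go(p=2, acc=20160)
              go(p=1, acc=40320)
              -> return 40320
            -> return 40320
          -> return 40320
        -> return 40320
      -> return 40320
    -> return 40320
  -> return 40320
-> return 40320

Final answer: 40320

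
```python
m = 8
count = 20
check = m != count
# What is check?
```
Trace:
  m=8
  m=8, count=20
  m=8, count=20, check=True

Final answer: True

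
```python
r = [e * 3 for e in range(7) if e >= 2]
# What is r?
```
Trace:
  e=0
  e=1
  e=2
  e=3
  e=4
  e=5
  e=6
  r=[6, 9, 12, 15, 18]

Final answer: [6, 9, 12, 15, 18]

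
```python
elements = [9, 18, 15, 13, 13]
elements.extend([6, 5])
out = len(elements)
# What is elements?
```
Trace:
  elements=[9, 18, 15, 13, 13]
  elements=[9, 18, 15, 13, 13, 6, 5]
  elements=[9, 18, 15, 13, 13, 6, 5], out=7

Final answer: [9, 18, 15, 13, 13, 6, 5]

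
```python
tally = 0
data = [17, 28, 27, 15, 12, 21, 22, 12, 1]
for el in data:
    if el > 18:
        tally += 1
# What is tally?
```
Trace:
  tally=0
  tally=0, el=17
  tally=1, el=28
  tally=2, el=27
  tally=2, el=15
  tally=2, el=12
  tally=3, el=21
  tally=4, el=22
  tally=4, el=12
  tally=4, el=1

Final answer: 4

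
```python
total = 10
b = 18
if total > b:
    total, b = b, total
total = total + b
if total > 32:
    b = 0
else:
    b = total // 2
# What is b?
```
Trace:
  total=10
  total=10, b=18
  total=10, b=18
  total=28, b=18
  total=28, b=14

Final answer: 14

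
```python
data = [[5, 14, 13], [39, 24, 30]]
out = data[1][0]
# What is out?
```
Trace:
  data=[[5, 14, 13], [39, 24, 30]]
  data=[[5, 14, 13], [39, 24, 30]], out=39

Final answer: 39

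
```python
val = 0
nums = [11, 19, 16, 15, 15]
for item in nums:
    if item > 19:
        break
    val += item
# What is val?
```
Trace:
  val=0
  val=11, item=11
  val=30, item=19
  val=46, item=16
  val=61, item=15
  val=76, item=15

Final answer: 76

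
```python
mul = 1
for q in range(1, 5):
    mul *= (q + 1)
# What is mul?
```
Trace:
  mul=1
  mul=2, q=1
  mul=6, q=2
  mul=24, q=3
  mul=120, q=4

Final answer: 120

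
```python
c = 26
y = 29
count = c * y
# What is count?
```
Trace:
  c=26
  c=26, y=29
  c=26, y=29, count=754

Final answer: 754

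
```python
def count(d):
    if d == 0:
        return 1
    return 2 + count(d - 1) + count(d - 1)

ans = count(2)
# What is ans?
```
Call trace (a repeated sub-call is expanded the first time; later identical calls just restate its return value):
count(d=2)
  count(d=1)
    count(d=0)
    -> return 1
    count(d=0)
    -> return 1
  -> return 4
  count(d=1) -> return 4  (same call as traced above)
-> return 10

Final answer: 10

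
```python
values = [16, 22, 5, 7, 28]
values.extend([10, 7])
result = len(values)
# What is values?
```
Trace:
  values=[16, 22, 5, 7, 28]
  values=[16, 22, 5, 7, 28, 10, 7]
  values=[16, 22, 5, 7, 28, 10, 7], result=7

Final answer: [16, 22, 5, 7, 28, 10, 7]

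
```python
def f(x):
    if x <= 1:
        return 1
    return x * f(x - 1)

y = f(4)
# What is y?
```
Call trace:
f(x=4)
  f(x=3)
    f(x=2)
      f(x=1)
      -> return 1
    -> return 2
  -> return 6
-> return 24

Final answer: 24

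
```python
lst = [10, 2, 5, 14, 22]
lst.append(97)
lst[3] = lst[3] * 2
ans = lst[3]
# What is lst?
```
Trace:
  lst=[10, 2, 5, 14, 22]
  lst=[10, 2, 5, 14, 22, 97]
  lst=[10, 2, 5, 28, 22, 97]
  lst=[10, 2, 5, 28, 22, 97], ans=28

Final answer: [10, 2, 5, 28, 22, 97]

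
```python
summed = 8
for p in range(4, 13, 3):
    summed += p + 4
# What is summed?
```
Trace:
  summed=8
  summed=16, p=4
  summed=27, p=7
  summed=41, p=10

Final answer: 41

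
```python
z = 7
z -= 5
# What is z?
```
Trace:
  z=7
  z=2

Final answer: 2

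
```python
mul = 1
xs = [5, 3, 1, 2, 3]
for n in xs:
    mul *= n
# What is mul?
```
Trace:
  mul=1
  mul=5, n=5
  mul=15, n=3
  mul=15, n=1
  mul=30, n=2
  mul=90, n=3

Final answer: 90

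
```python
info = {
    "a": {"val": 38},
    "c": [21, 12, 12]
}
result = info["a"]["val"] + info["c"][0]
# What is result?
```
Trace:
  info={'a': {'val': 38}, 'c': [21, 12, 12]}
  info={'a': {'val': 38}, 'c': [21, 12, 12]}, result=59

Final answer: 59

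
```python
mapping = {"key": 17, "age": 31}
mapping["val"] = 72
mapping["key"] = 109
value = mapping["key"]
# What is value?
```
Trace:
  mapping={'key': 17, 'age': 31}
  mapping={'key': 17, 'age': 31, 'val': 72}
  mapping={'key': 109, 'age': 31, 'val': 72}
  mapping={'key': 109, 'age': 31, 'val': 72}, value=109

Final answer: 109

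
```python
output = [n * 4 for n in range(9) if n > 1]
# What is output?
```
Trace:
  n=0
  n=1
  n=2
  n=3
  n=4
  n=5
  n=6
  n=7
  n=8
  output=[8, 12, 16, 20, 24, 28, 32]

Final answer: [8, 12, 16, 20, 24, 28, 32]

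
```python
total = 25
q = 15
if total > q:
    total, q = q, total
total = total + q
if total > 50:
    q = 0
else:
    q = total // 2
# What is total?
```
Trace:
  total=25
  total=25, q=15
  total=15, q=25
  total=40, q=25
  total=40, q=20

Final answer: 40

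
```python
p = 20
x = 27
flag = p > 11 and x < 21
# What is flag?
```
Trace:
  p=20
  p=20, x=27
  p=20, x=27, flag=False

Final answer: False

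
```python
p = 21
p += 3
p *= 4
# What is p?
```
Trace:
  p=21
  p=24
  p=96

Final answer: 96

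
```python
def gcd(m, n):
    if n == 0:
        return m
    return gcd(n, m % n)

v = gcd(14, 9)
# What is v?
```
Call trace:
gcd(m=14, n=9)
  gcd(m=9, n=5)
    gcd(m=5, n=4)
      gcd(m=4, n=1)
        gcd(m=1, n=0)
        -> return 1
      -> return 1
    -> return 1
  -> return 1
-> return 1

Final answer: 1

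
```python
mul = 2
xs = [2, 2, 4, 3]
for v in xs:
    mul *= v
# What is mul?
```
Trace:
  mul=2
  mul=4, v=2
  mul=8, v=2
  mul=32, v=4
  mul=96, v=3

Final answer: 96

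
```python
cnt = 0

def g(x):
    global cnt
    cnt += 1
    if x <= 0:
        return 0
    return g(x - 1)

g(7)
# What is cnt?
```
Call trace:
g(x=7)
  g(x=6)
    g(x=5)
      g(x=4)
        g(x=3)
          g(x=2)
            g(x=1)
              g(x=0)
              -> return 0
            -> return 0
          -> return 0
        -> return 0
      -> return 0
    -> return 0
  -> return 0
-> return 0

cnt is incremented once per call. g is entered once for each x = 7, 6, 5, 4, 3, 2, 1, 0 (the x <= 0 call returns without recursing), i.e. 7 + 1 calls.
cnt = 8

Final answer: 8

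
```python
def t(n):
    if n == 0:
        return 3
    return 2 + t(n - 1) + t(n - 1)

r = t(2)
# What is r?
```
Call trace (a repeated sub-call is expanded the first time; later identical calls just restate its return value):
t(n=2)
  t(n=1)
    t(n=0)
    -> return 3
    t(n=0)
    -> return 3
  -> return 8
  t(n=1) -> return 8  (same call as traced above)
-> return 18

Final answer: 18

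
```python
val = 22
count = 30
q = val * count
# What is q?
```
Trace:
  val=22
  val=22, count=30
  val=22, count=30, q=660

Final answer: 660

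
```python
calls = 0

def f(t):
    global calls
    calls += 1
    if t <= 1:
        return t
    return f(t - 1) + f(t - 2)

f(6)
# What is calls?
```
Call trace (a repeated sub-call is expanded the first time; later identical calls just restate its return value):
f(t=6)
  f(t=5)
    f(t=4)
      f(t=3)
        f(t=2)
          f(t=1)
          -> return 1
          f(t=0)
          -> return 0
        -> return 1
        f(t=1)
        -> return 1
      -> return 2
      f(t=2) -> return 1  (same call as traced above)
    -> return 3
    f(t=3) -> return 2  (same call as traced above)
  -> return 5
  f(t=4) -> return 3  (same call as traced above)
-> return 8

calls is incremented once per call, so count the calls in each subtree. Let C(t) = number of calls made by f(t).
C(0) = C(1) = 1 (base case, no recursion); C(t) = 1 + C(t - 1) + C(t - 2) otherwise.
C(2) = 1 + C(1) + C(0) = 1 + 1 + 1 = 3
C(3) = 1 + C(2) + C(1) = 1 + 3 + 1 = 5
C(4) = 1 + C(3) + C(2) = 1 + 5 + 3 = 9
C(5) = 1 + C(4) + C(3) = 1 + 9 + 5 = 15
C(6) = 1 + C(5) + C(4) = 1 + 15 + 9 = 25
calls = C(6) = 25

Final answer: 25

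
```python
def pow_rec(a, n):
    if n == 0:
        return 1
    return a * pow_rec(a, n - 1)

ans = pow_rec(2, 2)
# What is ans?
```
Call trace:
pow_rec(a=2, n=2)
  pow_rec(a=2, n=1)
    pow_rec(a=2, n=0)
    -> return 1
  -> return 2
-> return 4

Final answer: 4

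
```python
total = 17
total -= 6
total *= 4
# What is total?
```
Trace:
  total=17
  total=11
  total=44

Final answer: 44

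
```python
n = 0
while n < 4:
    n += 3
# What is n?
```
Trace:
  n=0
  n=3
  n=6

Final answer: 6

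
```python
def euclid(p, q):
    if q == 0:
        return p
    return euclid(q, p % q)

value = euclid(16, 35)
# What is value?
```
Call trace:
euclid(p=16, q=35)
  euclid(p=35, q=16)
    euclid(p=16, q=3)
      euclid(p=3, q=1)
        euclid(p=1, q=0)
        -> return 1
      -> return 1
    -> return 1
  -> return 1
-> return 1

Final answer: 1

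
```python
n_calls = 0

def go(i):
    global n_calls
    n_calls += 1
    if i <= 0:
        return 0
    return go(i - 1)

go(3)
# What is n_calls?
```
Call trace:
go(i=3)
  go(i=2)
    go(i=1)
      go(i=0)
      -> return 0
    -> return 0
  -> return 0
-> return 0

n_calls is incremented once per call. go is entered once for each i = 3, 2, 1, 0 (the i <= 0 call returns without recursing), i.e. 3 + 1 calls.
n_calls = 4

Final answer: 4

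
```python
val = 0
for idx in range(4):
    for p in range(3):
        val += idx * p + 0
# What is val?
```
Trace:
  val=0
  val=0, idx=0, p=0
  val=0, idx=0, p=1
  val=0, idx=0, p=2
  val=0, idx=1, p=0
  val=1, idx=1, p=1
  val=3, idx=1, p=2
  val=3, idx=2, p=0
  val=5, idx=2, p=1
  val=9, idx=2, p=2
  val=9, idx=3, p=0
  val=12, idx=3, p=1
  val=18, idx=3, p=2

Final answer: 18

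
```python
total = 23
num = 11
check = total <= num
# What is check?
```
Trace:
  total=23
  total=23, num=11
  total=23, num=11, check=False

Final answer: False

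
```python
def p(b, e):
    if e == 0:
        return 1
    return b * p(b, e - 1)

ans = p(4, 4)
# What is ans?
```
Call trace:
p(b=4, e=4)
  p(b=4, e=3)
    p(b=4, e=2)
      p(b=4, e=1)
        p(b=4, e=0)
        -> return 1
      -> return 4
    -> return 16
  -> return 64
-> return 256

Final answer: 256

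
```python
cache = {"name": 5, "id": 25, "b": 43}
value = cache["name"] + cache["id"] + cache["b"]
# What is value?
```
Trace:
  cache={'name': 5, 'id': 25, 'b': 43}
  cache={'name': 5, 'id': 25, 'b': 43}, value=73

Final answer: 73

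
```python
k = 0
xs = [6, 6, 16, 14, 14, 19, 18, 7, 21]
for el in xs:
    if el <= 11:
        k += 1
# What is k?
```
Trace:
  k=0
  k=1, el=6
  k=2, el=6
  k=2, el=16
  k=2, el=14
  k=2, el=14
  k=2, el=19
  k=2, el=18
  k=3, el=7
  k=3, el=21

Final answer: 3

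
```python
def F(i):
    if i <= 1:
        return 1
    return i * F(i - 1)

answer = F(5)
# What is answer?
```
Call trace:
F(i=5)
  F(i=4)
    F(i=3)
      F(i=2)
        F(i=1)
        -> return 1
      -> return 2
    -> return 6
  -> return 24
-> return 120

Final answer: 120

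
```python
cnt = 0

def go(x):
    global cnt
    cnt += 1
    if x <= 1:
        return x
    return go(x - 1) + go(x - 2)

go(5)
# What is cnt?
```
Call trace (a repeated sub-call is expanded the first time; later identical calls just restate its return value):
go(x=5)
  go(x=4)
    go(x=3)
      go(x=2)
        go(x=1)
        -> return 1
        go(x=0)
        -> return 0
      -> return 1
      go(x=1)
      -> return 1
    -> return 2
    go(x=2) -> return 1  (same call as traced above)
  -> return 3
  go(x=3) -> return 2  (same call as traced above)
-> return 5

cnt is incremented once per call, so count the calls in each subtree. Let C(x) = number of calls made by go(x).
C(0) = C(1) = 1 (base case, no recursion); C(x) = 1 + C(x - 1) + C(x - 2) otherwise.
C(2) = 1 + C(1) + C(0) = 1 + 1 + 1 = 3
C(3) = 1 + C(2) + C(1) = 1 + 3 + 1 = 5
C(4) = 1 + C(3) + C(2) = 1 + 5 + 3 = 9
C(5) = 1 + C(4) + C(3) = 1 + 9 + 5 = 15
cnt = C(5) = 15

Final answer: 15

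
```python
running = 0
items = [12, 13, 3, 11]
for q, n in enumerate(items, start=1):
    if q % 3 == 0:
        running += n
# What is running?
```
Trace:
  running=0
  running=0, q=1, n=12
  running=0, q=2, n=13
  running=3, q=3, n=3
  running=3, q=4, n=11

Final answer: 3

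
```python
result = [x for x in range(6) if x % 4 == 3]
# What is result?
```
Trace:
  x=0
  x=1
  x=2
  x=3
  x=4
  x=5
  result=[3]

Final answer: [3]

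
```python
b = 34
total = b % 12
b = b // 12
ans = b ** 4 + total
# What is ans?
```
Trace:
  b=34
  b=34, total=10
  b=2, total=10
  b=2, total=10, ans=26

Final answer: 26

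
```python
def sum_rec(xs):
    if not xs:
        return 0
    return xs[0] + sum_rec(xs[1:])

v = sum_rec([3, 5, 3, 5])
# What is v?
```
Call trace:
sum_rec(xs=[3, 5, 3, 5])
  sum_rec(xs=[5, 3, 5])
    sum_rec(xs=[3, 5])
      sum_rec(xs=[5])
        sum_rec(xs=[])
        -> return 0
      -> return 5
    -> return 8
  -> return 13
-> return 16

Final answer: 16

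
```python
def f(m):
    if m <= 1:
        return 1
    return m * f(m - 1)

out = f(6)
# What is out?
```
Call trace:
f(m=6)
  f(m=5)
    f(m=4)
      f(m=3)
        f(m=2)
          f(m=1)
          -> return 1
        -> return 2
      -> return 6
    -> return 24
  -> return 120
-> return 720

Final answer: 720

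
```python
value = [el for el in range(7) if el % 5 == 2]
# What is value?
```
Trace:
  el=0
  el=1
  el=2
  el=3
  el=4
  el=5
  el=6
  value=[2]

Final answer: [2]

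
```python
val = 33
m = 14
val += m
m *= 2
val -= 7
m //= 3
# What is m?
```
Trace:
  val=33
  val=33, m=14
  val=47, m=14
  val=47, m=28
  val=40, m=28
  val=40, m=9

Final answer: 9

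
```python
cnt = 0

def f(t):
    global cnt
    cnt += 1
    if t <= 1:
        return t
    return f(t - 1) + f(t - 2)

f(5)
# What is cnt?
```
Call trace (a repeated sub-call is expanded the first time; later identical calls just restate its return value):
f(t=5)
  f(t=4)
    f(t=3)
      f(t=2)
        f(t=1)
        -> return 1
        f(t=0)
        -> return 0
      -> return 1
      f(t=1)
      -> return 1
    -> return 2
    f(t=2) -> return 1  (same call as traced above)
  -> return 3
  f(t=3) -> return 2  (same call as traced above)
-> return 5

cnt is incremented once per call, so count the calls in each subtree. Let C(t) = number of calls made by f(t).
C(0) = C(1) = 1 (base case, no recursion); C(t) = 1 + C(t - 1) + C(t - 2) otherwise.
C(2) = 1 + C(1) + C(0) = 1 + 1 + 1 = 3
C(3) = 1 + C(2) + C(1) = 1 + 3 + 1 = 5
C(4) = 1 + C(3) + C(2) = 1 + 5 + 3 = 9
C(5) = 1 + C(4) + C(3) = 1 + 9 + 5 = 15
cnt = C(5) = 15

Final answer: 15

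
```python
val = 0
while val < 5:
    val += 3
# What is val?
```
Trace:
  val=0
  val=3
  val=6

Final answer: 6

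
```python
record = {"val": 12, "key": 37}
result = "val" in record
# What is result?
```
Trace:
  record={'val': 12, 'key': 37}
  record={'val': 12, 'key': 37}, result=True

Final answer: True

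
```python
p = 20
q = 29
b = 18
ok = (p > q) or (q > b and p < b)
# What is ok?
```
Trace:
  p=20
  p=20, q=29
  p=20, q=29, b=18
  p=20, q=29, b=18, ok=False

Final answer: False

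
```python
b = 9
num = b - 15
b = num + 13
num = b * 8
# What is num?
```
Trace:
  b=9
  b=9, num=-6
  b=7, num=-6
  b=7, num=56

Final answer: 56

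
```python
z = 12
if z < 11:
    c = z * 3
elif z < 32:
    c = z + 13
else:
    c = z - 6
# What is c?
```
Trace:
  z=12
  z=12, c=25

Final answer: 25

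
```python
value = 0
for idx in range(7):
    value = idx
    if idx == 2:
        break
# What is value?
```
Trace:
  value=0
  value=0, idx=0
  value=1, idx=1
  value=2, idx=2

Final answer: 2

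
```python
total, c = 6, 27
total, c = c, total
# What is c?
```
Trace:
  total=6, c=27
  total=27, c=6

Final answer: 6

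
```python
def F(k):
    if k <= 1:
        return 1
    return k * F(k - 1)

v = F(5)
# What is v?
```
Call trace:
F(k=5)
  F(k=4)
    F(k=3)
      F(k=2)
        F(k=1)
        -> return 1
      -> return 2
    -> return 6
  -> return 24
-> return 120

Final answer: 120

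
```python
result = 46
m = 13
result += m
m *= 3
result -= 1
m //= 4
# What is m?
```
Trace:
  result=46
  result=46, m=13
  result=59, m=13
  result=59, m=39
  result=58, m=39
  result=58, m=9

Final answer: 9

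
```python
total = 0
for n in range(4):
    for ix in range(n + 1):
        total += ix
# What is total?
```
Trace:
  total=0
  total=0, n=0, ix=0
  total=0, n=1, ix=0
  total=1, n=1, ix=1
  total=1, n=2, ix=0
  total=2, n=2, ix=1
  total=4, n=2, ix=2
  total=4, n=3, ix=0
  total=5, n=3, ix=1
  total=7, n=3, ix=2
  total=10, n=3, ix=3

Final answer: 10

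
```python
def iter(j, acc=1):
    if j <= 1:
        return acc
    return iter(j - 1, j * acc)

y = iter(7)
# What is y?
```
Call trace:
iter(j=7, acc=1)
  iter(j=6, acc=7)
    iter(j=5, acc=42)
      iter(j=4, acc=210)
        iter(j=3, acc=840)
          iter(j=2, acc=2520)
            iter(j=1, acc=5040)
            -> return 5040
          -> return 5040
        -> return 5040
      -> return 5040
    -> return 5040
  -> return 5040
-> return 5040

Final answer: 5040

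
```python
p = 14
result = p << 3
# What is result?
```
Trace:
  p=14
  p=14, result=112

Final answer: 112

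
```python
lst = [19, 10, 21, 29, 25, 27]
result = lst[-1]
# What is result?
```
Trace:
  lst=[19, 10, 21, 29, 25, 27]
  lst=[19, 10, 21, 29, 25, 27], result=27

Final answer: 27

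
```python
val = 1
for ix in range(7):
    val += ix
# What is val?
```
Trace:
  val=1
  val=1, ix=0
  val=2, ix=1
  val=4, ix=2
  val=7, ix=3
  val=11, ix=4
  val=16, ix=5
  val=22, ix=6

Final answer: 22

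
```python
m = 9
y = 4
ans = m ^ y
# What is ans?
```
Trace:
  m=9
  m=9, y=4
  m=9, y=4, ans=13

Final answer: 13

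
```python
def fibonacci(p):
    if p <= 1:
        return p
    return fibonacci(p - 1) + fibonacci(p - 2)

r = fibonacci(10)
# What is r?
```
Call trace (a repeated sub-call is expanded the first time; later identical calls just restate its return value):
fibonacci(p=10)
  fibonacci(p=9)
    fibonacci(p=8)
      fibonacci(p=7)
        fibonacci(p=6)
          fibonacci(p=5)
            fibonacci(p=4)
              fibonacci(p=3)
                fibonacci(p=2)
                  fibonacci(p=1)
                  -> return 1
                  fibonacci(p=0)
                  -> return 0
                -> return 1
                fibonacci(p=1)
                -> return 1
              -> return 2
              fibonacci(p=2) -> return 1  (same call as traced above)
            -> return 3
            fibonacci(p=3) -> return 2  (same call as traced above)
          -> return 5
          fibonacci(p=4) -> return 3  (same call as traced above)
        -> return 8
        fibonacci(p=5) -> return 5  (same call as traced above)
      -> return 13
      fibonacci(p=6) -> return 8  (same call as traced above)
    -> return 21
    fibonacci(p=7) -> return 13  (same call as traced above)
  -> return 34
  fibonacci(p=8) -> return 21  (same call as traced above)
-> return 55

Final answer: 55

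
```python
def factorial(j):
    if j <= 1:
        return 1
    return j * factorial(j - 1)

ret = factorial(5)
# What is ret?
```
Call trace:
factorial(j=5)
  factorial(j=4)
    factorial(j=3)
      factorial(j=2)
        factorial(j=1)
        -> return 1
      -> return 2
    -> return 6
  -> return 24
-> return 120

Final answer: 120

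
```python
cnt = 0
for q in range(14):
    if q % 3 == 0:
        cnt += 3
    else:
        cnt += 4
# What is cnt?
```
Trace:
  cnt=0
  cnt=3, q=0
  cnt=7, q=1
  cnt=11, q=2
  cnt=14, q=3
  cnt=18, q=4
  cnt=22, q=5
  cnt=25, q=6
  cnt=29, q=7
  cnt=33, q=8
  cnt=36, q=9
  cnt=40, q=10
  cnt=44, q=11
  cnt=47, q=12
  cnt=51, q=13

Final answer: 51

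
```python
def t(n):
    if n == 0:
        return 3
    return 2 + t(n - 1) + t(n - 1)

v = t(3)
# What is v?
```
Call trace (a repeated sub-call is expanded the first time; later identical calls just restate its return value):
t(n=3)
  t(n=2)
    t(n=1)
      t(n=0)
      -> return 3
      t(n=0)
      -> return 3
    -> return 8
    t(n=1) -> return 8  (same call as traced above)
  -> return 18
  t(n=2) -> return 18  (same call as traced above)
-> return 38

Final answer: 38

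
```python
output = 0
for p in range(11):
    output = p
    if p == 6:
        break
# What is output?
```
Trace:
  output=0
  output=0, p=0
  output=1, p=1
  output=2, p=2
  output=3, p=3
  output=4, p=4
  output=5, p=5
  output=6, p=6

Final answer: 6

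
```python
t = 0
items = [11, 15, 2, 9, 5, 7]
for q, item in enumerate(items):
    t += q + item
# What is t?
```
Trace:
  t=0
  t=11, q=0, item=11
  t=27, q=1, item=15
  t=31, q=2, item=2
  t=43, q=3, item=9
  t=52, q=4, item=5
  t=64, q=5, item=7

Final answer: 64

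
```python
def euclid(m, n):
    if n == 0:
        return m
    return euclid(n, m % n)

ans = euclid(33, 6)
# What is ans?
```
Call trace:
euclid(m=33, n=6)
  euclid(m=6, n=3)
    euclid(m=3, n=0)
    -> return 3
  -> return 3
-> return 3

Final answer: 3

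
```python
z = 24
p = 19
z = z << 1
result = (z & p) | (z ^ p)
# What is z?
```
Trace:
  z=24
  z=24, p=19
  z=48, p=19
  z=48, p=19, result=51

Final answer: 48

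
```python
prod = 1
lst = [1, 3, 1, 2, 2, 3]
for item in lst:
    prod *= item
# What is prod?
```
Trace:
  prod=1
  prod=1, item=1
  prod=3, item=3
  prod=3, item=1
  prod=6, item=2
  prod=12, item=2
  prod=36, item=3

Final answer: 36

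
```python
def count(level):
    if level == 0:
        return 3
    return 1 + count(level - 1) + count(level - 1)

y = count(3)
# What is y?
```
Call trace (a repeated sub-call is expanded the first time; later identical calls just restate its return value):
count(level=3)
  count(level=2)
    count(level=1)
      count(level=0)
      -> return 3
      count(level=0)
      -> return 3
    -> return 7
    count(level=1) -> return 7  (same call as traced above)
  -> return 15
  count(level=2) -> return 15  (same call as traced above)
-> return 31

Final answer: 31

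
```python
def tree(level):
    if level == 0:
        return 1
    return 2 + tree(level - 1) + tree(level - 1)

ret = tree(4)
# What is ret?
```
Call trace (a repeated sub-call is expanded the first time; later identical calls just restate its return value):
tree(level=4)
  tree(level=3)
    tree(level=2)
      tree(level=1)
        tree(level=0)
        -> return 1
        tree(level=0)
        -> return 1
      -> return 4
      tree(level=1) -> return 4  (same call as traced above)
    -> return 10
    tree(level=2) -> return 10  (same call as traced above)
  -> return 22
  tree(level=3) -> return 22  (same call as traced above)
-> return 46

Final answer: 46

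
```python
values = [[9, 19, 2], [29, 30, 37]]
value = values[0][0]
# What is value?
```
Trace:
  values=[[9, 19, 2], [29, 30, 37]]
  values=[[9, 19, 2], [29, 30, 37]], value=9

Final answer: 9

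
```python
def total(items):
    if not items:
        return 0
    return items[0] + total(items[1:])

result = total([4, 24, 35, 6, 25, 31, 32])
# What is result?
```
Call trace:
total(items=[4, 24, 35, 6, 25, 31, 32])
  total(items=[24, 35, 6, 25, 31, 32])
    total(items=[35, 6, 25, 31, 32])
      total(items=[6, 25, 31, 32])
        total(items=[25, 31, 32])
          total(items=[31, 32])
            total(items=[32])
              total(items=[])
              -> return 0
            -> return 32
          -> return 63
        -> return 88
      -> return 94
    -> return 129
  -> return 153
-> return 157

Final answer: 157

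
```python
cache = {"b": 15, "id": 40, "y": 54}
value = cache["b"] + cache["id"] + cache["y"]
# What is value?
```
Trace:
  cache={'b': 15, 'id': 40, 'y': 54}
  cache={'b': 15, 'id': 40, 'y': 54}, value=109

Final answer: 109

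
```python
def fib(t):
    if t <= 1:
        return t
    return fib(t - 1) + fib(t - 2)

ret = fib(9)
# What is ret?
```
Call trace (a repeated sub-call is expanded the first time; later identical calls just restate its return value):
fib(t=9)
  fib(t=8)
    fib(t=7)
      fib(t=6)
        fib(t=5)
          fib(t=4)
            fib(t=3)
              fib(t=2)
                fib(t=1)
                -> return 1
                fib(t=0)
                -> return 0
              -> return 1
              fib(t=1)
              -> return 1
            -> return 2
            fib(t=2) -> return 1  (same call as traced above)
          -> return 3
          fib(t=3) -> return 2  (same call as traced above)
        -> return 5
        fib(t=4) -> return 3  (same call as traced above)
      -> return 8
      fib(t=5) -> return 5  (same call as traced above)
    -> return 13
    fib(t=6) -> return 8  (same call as traced above)
  -> return 21
  fib(t=7) -> return 13  (same call as traced above)
-> return 34

Final answer: 34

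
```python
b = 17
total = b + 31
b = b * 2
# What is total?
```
Trace:
  b=17
  b=17, total=48
  b=34, total=48

Final answer: 48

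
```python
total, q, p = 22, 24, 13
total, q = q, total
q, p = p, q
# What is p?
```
Trace:
  total=22, q=24, p=13
  total=24, q=22, p=13
  total=24, q=13, p=22

Final answer: 22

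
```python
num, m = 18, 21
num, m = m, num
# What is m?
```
Trace:
  num=18, m=21
  num=21, m=18

Final answer: 18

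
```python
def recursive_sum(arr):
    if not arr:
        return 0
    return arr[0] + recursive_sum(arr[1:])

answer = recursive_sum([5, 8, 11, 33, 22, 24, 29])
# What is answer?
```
Call trace:
recursive_sum(arr=[5, 8, 11, 33, 22, 24, 29])
  recursive_sum(arr=[8, 11, 33, 22, 24, 29])
    recursive_sum(arr=[11, 33, 22, 24, 29])
      recursive_sum(arr=[33, 22, 24, 29])
        recursive_sum(arr=[22, 24, 29])
          recursive_sum(arr=[24, 29])
            recursive_sum(arr=[29])
              recursive_sum(arr=[])
              -> return 0
            -> return 29
          -> return 53
        -> return 75
      -> return 108
    -> return 119
  -> return 127
-> return 132

Final answer: 132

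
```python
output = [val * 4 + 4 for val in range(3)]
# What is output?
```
Trace:
  val=0
  val=1
  val=2
  output=[4, 8, 12]

Final answer: [4, 8, 12]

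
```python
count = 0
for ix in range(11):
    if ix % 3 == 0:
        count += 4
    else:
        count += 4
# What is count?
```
Trace:
  count=0
  count=4, ix=0
  count=8, ix=1
  count=12, ix=2
  count=16, ix=3
  count=20, ix=4
  count=24, ix=5
  count=28, ix=6
  count=32, ix=7
  count=36, ix=8
  count=40, ix=9
  count=44, ix=10

Final answer: 44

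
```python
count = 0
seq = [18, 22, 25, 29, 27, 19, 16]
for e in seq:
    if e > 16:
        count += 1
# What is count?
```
Trace:
  count=0
  count=1, e=18
  count=2, e=22
  count=3, e=25
  count=4, e=29
  count=5, e=27
  count=6, e=19
  count=6, e=16

Final answer: 6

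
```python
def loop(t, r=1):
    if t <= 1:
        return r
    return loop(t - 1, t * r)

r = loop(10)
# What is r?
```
Call trace:
loop(t=10, r=1)
  loop(t=9, r=10)
    loop(t=8, r=90)
      loop(t=7, r=720)
        loop(t=6, r=5040)
          loop(t=5, r=30240)
            loop(t=4, r=151200)
              loop(t=3, r=604800)
                loop(t=2, r=1814400)
                  loop(t=1, r=3628800)
                  -> return 3628800
                -> return 3628800
              -> return 3628800
            -> return 3628800
          -> return 3628800
        -> return 3628800
      -> return 3628800
    -> return 3628800
  -> return 3628800
-> return 3628800

Final answer: 3628800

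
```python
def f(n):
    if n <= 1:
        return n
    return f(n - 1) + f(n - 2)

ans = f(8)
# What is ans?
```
Call trace (a repeated sub-call is expanded the first time; later identical calls just restate its return value):
f(n=8)
  f(n=7)
    f(n=6)
      f(n=5)
        f(n=4)
          f(n=3)
            f(n=2)
              f(n=1)
              -> return 1
              f(n=0)
              -> return 0
            -> return 1
            f(n=1)
            -> return 1
          -> return 2
          f(n=2) -> return 1  (same call as traced above)
        -> return 3
        f(n=3) -> return 2  (same call as traced above)
      -> return 5
      f(n=4) -> return 3  (same call as traced above)
    -> return 8
    f(n=5) -> return 5  (same call as traced above)
  -> return 13
  f(n=6) -> return 8  (same call as traced above)
-> return 21

Final answer: 21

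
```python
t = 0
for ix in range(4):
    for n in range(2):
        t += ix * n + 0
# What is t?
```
Trace:
  t=0
  t=0, ix=0, n=0
  t=0, ix=0, n=1
  t=0, ix=1, n=0
  t=1, ix=1, n=1
  t=1, ix=2, n=0
  t=3, ix=2, n=1
  t=3, ix=3, n=0
  t=6, ix=3, n=1

Final answer: 6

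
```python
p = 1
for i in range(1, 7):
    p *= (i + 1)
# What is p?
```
Trace:
  p=1
  p=2, i=1
  p=6, i=2
  p=24, i=3
  p=120, i=4
  p=720, i=5
  p=5040, i=6

Final answer: 5040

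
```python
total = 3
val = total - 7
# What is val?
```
Trace:
  total=3
  total=3, val=-4

Final answer: -4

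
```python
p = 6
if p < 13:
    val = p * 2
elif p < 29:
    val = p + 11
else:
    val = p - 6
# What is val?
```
Trace:
  p=6
  p=6, val=12

Final answer: 12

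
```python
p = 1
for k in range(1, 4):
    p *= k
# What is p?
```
Trace:
  p=1
  p=1, k=1
  p=2, k=2
  p=6, k=3

Final answer: 6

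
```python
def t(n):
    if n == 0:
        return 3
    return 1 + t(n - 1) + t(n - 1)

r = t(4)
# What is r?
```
Call trace (a repeated sub-call is expanded the first time; later identical calls just restate its return value):
t(n=4)
  t(n=3)
    t(n=2)
      t(n=1)
        t(n=0)
        -> return 3
        t(n=0)
        -> return 3
      -> return 7
      t(n=1) -> return 7  (same call as traced above)
    -> return 15
    t(n=2) -> return 15  (same call as traced above)
  -> return 31
  t(n=3) -> return 31  (same call as traced above)
-> return 63

Final answer: 63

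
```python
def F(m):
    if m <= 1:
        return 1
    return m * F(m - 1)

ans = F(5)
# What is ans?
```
Call trace:
F(m=5)
  F(m=4)
    F(m=3)
      F(m=2)
        F(m=1)
        -> return 1
      -> return 2
    -> return 6
  -> return 24
-> return 120

Final answer: 120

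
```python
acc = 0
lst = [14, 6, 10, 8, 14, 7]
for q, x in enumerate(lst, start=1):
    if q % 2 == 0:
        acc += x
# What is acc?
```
Trace:
  acc=0
  acc=0, q=1, x=14
  acc=6, q=2, x=6
  acc=6, q=3, x=10
  acc=14, q=4, x=8
  acc=14, q=5, x=14
  acc=21, q=6, x=7

Final answer: 21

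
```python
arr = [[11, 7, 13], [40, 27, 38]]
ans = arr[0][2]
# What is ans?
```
Trace:
  arr=[[11, 7, 13], [40, 27, 38]]
  arr=[[11, 7, 13], [40, 27, 38]], ans=13

Final answer: 13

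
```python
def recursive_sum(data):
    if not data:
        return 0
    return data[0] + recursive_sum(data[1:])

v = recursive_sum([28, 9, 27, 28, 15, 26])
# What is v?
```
Call trace:
recursive_sum(data=[28, 9, 27, 28, 15, 26])
  recursive_sum(data=[9, 27, 28, 15, 26])
    recursive_sum(data=[27, 28, 15, 26])
      recursive_sum(data=[28, 15, 26])
        recursive_sum(data=[15, 26])
          recursive_sum(data=[26])
            recursive_sum(data=[])
            -> return 0
          -> return 26
        -> return 41
      -> return 69
    -> return 96
  -> return 105
-> return 133

Final answer: 133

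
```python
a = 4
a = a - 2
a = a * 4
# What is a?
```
Trace:
  a=4
  a=2
  a=8

Final answer: 8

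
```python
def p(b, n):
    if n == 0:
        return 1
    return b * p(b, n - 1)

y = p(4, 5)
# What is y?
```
Call trace:
p(b=4, n=5)
  p(b=4, n=4)
    p(b=4, n=3)
      p(b=4, n=2)
        p(b=4, n=1)
          p(b=4, n=0)
          -> return 1
        -> return 4
      -> return 16
    -> return 64
  -> return 256
-> return 1024

Final answer: 1024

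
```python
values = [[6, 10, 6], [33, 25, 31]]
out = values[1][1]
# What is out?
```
Trace:
  values=[[6, 10, 6], [33, 25, 31]]
  values=[[6, 10, 6], [33, 25, 31]], out=25

Final answer: 25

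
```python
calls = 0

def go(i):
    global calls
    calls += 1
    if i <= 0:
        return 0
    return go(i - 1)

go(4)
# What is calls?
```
Call trace:
go(i=4)
  go(i=3)
    go(i=2)
      go(i=1)
        go(i=0)
        -> return 0
      -> return 0
    -> return 0
  -> return 0
-> return 0

calls is incremented once per call. go is entered once for each i = 4, 3, 2, 1, 0 (the i <= 0 call returns without recursing), i.e. 4 + 1 calls.
calls = 5

Final answer: 5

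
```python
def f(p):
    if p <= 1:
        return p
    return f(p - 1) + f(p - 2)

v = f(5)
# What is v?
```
Call trace (a repeated sub-call is expanded the first time; later identical calls just restate its return value):
f(p=5)
  f(p=4)
    f(p=3)
      f(p=2)
        f(p=1)
        -> return 1
        f(p=0)
        -> return 0
      -> return 1
      f(p=1)
      -> return 1
    -> return 2
    f(p=2) -> return 1  (same call as traced above)
  -> return 3
  f(p=3) -> return 2  (same call as traced above)
-> return 5

Final answer: 5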